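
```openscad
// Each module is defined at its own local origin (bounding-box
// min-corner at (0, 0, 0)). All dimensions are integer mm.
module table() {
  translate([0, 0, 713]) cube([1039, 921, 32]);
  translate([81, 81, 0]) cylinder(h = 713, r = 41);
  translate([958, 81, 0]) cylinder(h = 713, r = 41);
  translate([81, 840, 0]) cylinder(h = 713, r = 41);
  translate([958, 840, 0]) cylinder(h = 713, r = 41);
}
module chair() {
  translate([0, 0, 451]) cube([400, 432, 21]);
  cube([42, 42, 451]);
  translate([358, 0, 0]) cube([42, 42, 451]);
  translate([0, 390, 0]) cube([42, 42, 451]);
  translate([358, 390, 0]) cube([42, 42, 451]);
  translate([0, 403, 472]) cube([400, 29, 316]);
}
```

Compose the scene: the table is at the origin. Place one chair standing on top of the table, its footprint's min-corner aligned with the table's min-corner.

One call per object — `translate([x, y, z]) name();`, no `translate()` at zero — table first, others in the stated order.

table();
translate([0, 0, 745]) chair();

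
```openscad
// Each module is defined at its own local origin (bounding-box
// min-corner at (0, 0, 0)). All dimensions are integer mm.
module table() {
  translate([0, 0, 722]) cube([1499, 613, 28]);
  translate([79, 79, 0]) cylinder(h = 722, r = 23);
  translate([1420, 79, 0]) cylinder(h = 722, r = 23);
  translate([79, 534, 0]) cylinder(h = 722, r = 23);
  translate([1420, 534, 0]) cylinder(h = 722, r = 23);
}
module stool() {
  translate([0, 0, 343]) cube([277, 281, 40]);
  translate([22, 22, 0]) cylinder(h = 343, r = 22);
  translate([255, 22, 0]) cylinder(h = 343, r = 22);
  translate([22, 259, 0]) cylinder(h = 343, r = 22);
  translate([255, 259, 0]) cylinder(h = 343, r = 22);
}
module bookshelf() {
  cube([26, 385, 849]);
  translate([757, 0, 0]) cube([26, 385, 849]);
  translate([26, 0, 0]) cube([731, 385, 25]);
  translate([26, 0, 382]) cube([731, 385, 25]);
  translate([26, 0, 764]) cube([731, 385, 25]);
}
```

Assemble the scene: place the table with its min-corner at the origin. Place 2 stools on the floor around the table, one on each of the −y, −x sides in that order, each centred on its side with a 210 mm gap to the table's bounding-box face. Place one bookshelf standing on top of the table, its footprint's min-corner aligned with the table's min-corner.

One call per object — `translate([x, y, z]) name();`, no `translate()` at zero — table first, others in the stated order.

table();
translate([611, -491, 0]) stool();
translate([-487, 166, 0]) stool();
translate([0, 0, 750]) bookshelf();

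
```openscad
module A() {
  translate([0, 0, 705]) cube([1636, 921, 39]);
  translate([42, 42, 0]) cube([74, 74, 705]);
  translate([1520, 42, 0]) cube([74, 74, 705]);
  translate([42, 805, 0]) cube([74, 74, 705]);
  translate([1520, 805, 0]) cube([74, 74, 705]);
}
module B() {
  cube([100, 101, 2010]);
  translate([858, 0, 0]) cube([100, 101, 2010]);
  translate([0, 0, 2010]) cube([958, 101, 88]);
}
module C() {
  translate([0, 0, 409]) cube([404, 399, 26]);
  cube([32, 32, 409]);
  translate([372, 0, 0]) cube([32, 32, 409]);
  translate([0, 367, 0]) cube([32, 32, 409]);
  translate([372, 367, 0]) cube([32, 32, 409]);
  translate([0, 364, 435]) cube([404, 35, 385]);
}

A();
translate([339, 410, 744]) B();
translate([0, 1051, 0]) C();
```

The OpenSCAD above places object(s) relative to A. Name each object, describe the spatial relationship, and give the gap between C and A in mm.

A is a table. B is a door frame. C is a chair. The door frame is on top of the table, centred. The chair is on the floor beside the table on its +y side. The gap between the chair and the table is 130 mm.

The chair's nearest face is 130 mm from the table's +y face.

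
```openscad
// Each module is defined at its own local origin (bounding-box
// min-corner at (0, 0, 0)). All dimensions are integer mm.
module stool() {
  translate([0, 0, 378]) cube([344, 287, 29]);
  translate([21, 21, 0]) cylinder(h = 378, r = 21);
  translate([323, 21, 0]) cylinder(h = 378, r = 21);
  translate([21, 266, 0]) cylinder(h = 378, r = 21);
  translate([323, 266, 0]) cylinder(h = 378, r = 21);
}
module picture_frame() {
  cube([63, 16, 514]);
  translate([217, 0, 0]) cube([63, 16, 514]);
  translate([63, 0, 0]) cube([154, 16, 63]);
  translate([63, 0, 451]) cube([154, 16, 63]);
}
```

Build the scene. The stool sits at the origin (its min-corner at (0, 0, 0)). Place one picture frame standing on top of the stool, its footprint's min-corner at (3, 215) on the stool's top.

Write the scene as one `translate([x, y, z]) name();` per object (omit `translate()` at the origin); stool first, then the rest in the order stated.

stool();
translate([3, 215, 407]) picture_frame();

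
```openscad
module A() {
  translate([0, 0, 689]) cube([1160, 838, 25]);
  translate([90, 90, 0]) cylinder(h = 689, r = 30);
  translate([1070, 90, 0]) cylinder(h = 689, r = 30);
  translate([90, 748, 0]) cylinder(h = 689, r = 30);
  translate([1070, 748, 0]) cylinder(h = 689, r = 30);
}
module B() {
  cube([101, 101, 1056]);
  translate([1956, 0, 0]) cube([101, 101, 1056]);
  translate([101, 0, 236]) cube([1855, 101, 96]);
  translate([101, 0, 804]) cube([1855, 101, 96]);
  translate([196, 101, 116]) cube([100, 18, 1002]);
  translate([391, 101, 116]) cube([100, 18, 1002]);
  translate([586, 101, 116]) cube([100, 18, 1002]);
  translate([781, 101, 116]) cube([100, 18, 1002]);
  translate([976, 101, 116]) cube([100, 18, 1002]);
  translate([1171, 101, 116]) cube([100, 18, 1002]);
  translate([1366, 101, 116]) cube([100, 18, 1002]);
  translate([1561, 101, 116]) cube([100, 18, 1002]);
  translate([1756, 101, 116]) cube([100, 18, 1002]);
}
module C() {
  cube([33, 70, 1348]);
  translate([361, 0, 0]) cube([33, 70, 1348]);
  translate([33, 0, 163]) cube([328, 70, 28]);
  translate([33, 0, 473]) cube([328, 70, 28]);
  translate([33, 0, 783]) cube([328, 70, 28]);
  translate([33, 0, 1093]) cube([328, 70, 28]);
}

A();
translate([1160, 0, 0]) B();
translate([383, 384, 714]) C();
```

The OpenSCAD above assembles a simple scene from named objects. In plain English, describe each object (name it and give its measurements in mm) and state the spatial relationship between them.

A is a table with a 1160×838 mm rectangular top, 25 mm thick, top surface at z = 714 mm, supported by four round legs of 60 mm diameter, each leg's bounding box inset 60 mm from the nearest pair of top edges, running from the floor.

B is a fence section. Two 101×101 mm posts, 1056 mm tall, stand on the floor with a clear span of 1855 mm between their inner faces. Two horizontal rails of 101×96 mm section span the gap between the posts with their undersides at z = 236 mm and z = 804 mm, flush with the posts' −y face. 9 pickets, each 100 mm wide, 18 mm thick and 1002 mm tall, are fixed to the +y face of the rails with their bottoms at z = 116 mm, evenly spaced across the span with equal gaps (rounded down to the nearest mm) at the −x end and between each pair — any rounding remainder accumulates at the +x end.

C is a wooden ladder with two side rails of 33×70 mm section and 1348 mm height, set 394 mm apart overall. Between them run 4 rectangular rungs (70 mm deep, 28 mm thick), front faces flush with the rails' −y face. The bottom of the first rung is 163 mm above the floor and each subsequent rung is 310 mm higher than the one below.

The fence section is against the table's +x side, with their −y faces flush. The ladder is on top of the table, centred.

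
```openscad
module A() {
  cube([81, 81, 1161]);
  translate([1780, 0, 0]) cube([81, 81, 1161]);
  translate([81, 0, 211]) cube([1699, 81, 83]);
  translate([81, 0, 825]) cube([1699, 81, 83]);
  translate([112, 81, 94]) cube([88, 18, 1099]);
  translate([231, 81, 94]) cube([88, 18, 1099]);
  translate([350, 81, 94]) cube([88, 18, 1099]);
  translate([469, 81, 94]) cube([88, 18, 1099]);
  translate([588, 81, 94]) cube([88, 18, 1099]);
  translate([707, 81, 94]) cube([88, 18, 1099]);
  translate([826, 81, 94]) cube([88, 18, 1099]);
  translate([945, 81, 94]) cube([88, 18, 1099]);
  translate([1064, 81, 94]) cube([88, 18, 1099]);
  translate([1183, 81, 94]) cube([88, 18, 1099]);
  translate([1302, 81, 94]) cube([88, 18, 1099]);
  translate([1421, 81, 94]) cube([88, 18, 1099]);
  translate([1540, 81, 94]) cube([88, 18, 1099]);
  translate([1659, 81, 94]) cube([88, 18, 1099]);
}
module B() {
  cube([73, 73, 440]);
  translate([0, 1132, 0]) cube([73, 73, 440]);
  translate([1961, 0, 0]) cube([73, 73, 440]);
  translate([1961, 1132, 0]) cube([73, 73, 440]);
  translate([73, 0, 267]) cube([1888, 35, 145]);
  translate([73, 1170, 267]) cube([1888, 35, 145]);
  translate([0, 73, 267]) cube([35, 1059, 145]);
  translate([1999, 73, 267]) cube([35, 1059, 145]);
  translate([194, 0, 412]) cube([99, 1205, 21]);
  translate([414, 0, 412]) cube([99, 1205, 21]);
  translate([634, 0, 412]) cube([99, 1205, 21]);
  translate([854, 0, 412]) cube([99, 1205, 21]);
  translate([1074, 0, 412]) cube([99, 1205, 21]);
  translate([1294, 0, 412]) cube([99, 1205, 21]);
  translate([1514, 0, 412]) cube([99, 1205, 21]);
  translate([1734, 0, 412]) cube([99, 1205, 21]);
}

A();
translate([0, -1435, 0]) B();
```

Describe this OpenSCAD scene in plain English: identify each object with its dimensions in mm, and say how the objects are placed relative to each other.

A is a fence section. Two 81×81 mm posts, 1161 mm tall, stand on the floor with a clear span of 1699 mm between their inner faces. Two horizontal rails of 81×83 mm section span the gap between the posts with their undersides at z = 211 mm and z = 825 mm, flush with the posts' −y face. 14 pickets, each 88 mm wide, 18 mm thick and 1099 mm tall, are fixed to the +y face of the rails with their bottoms at z = 94 mm, evenly spaced across the span with equal gaps (rounded down to the nearest mm) at the −x end and between each pair — any rounding remainder accumulates at the +x end.

B is a bed frame 2034 mm long (x) by 1205 mm wide (y). Four 73×73 mm corner posts, 440 mm tall, at the corners of the footprint. Four rails of 35 mm thickness and 145 mm height run between adjacent posts with their undersides at z = 267 mm, their outer faces flush with the outside of the frame (the two x-running rails run between the posts' inner faces; the two y-running rails run between the posts' inner faces). 8 slats, each 99 mm wide (x) and 21 mm thick, lie across the top of the two x-running rails, running the full 1205 mm width of the frame in y; the slats are evenly spaced along x between the inner faces of the end posts with equal gaps (rounded down to the nearest mm) at the −x end and between each pair — any rounding remainder accumulates at the +x end.

The bed frame is on the floor beside the fence section on its −y side.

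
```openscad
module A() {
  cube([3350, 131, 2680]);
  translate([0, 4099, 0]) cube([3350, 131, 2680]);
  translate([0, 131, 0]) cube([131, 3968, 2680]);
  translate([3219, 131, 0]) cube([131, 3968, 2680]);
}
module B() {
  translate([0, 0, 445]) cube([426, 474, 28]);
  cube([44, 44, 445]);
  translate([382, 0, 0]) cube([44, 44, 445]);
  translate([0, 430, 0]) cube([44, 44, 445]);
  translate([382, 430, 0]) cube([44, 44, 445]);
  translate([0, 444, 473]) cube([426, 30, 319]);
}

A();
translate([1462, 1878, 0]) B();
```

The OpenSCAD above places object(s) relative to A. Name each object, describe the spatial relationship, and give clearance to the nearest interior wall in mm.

A is a house frame. B is a chair. The chair sits inside the house frame, centred. The clearance to the nearest interior wall is 1331 mm.

Clearances: x = 1331, y = 1747; minimum 1331 mm.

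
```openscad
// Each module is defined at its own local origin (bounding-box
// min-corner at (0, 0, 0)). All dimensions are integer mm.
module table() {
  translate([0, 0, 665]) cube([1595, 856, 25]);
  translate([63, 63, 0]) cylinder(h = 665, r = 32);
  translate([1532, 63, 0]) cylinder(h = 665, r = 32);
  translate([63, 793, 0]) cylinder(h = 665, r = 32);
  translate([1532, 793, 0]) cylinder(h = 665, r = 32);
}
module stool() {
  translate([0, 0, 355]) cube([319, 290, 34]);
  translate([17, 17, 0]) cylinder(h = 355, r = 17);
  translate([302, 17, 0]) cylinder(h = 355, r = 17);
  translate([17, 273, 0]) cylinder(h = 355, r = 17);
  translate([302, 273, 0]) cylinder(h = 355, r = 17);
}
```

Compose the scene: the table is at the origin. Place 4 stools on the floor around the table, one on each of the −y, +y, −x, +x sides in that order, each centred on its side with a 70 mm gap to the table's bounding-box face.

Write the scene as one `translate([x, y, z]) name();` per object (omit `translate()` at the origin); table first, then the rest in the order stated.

table();
translate([638, -360, 0]) stool();
translate([638, 926, 0]) stool();
translate([-389, 283, 0]) stool();
translate([1665, 283, 0]) stool();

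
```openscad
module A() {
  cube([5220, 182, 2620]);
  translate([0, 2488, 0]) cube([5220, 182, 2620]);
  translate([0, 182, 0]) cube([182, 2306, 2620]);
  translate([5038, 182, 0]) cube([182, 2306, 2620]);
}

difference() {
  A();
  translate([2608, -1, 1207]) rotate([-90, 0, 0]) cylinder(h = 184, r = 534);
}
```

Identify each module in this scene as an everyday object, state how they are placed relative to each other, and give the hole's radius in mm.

A is a house frame. The house frame has a circular hole through its front wall. The hole's radius is 534 mm.

The subtracted cylinder has r = 534 mm.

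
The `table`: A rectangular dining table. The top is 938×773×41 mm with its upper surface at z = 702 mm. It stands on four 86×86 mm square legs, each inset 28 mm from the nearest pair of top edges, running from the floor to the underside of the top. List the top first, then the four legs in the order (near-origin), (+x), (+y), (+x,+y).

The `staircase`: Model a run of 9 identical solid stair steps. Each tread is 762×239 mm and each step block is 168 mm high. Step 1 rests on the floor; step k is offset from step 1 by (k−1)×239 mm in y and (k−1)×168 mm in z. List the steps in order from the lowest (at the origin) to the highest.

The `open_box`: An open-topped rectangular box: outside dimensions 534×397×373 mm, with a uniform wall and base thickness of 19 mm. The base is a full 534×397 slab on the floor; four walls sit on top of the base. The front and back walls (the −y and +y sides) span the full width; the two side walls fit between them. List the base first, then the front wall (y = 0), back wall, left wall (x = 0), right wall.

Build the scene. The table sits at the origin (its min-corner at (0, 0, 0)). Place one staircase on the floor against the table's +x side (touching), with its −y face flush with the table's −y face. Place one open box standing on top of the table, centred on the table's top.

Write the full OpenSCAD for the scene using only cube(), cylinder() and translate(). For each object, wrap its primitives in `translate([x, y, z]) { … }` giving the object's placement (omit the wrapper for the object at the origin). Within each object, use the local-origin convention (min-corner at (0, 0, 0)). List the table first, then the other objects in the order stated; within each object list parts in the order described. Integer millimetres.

translate([0, 0, 661]) cube([938, 773, 41]);
translate([28, 28, 0]) cube([86, 86, 661]);
translate([824, 28, 0]) cube([86, 86, 661]);
translate([28, 659, 0]) cube([86, 86, 661]);
translate([824, 659, 0]) cube([86, 86, 661]);
translate([938, 0, 0]) {
  cube([762, 239, 168]);
  translate([0, 239, 168]) cube([762, 239, 168]);
  translate([0, 478, 336]) cube([762, 239, 168]);
  translate([0, 717, 504]) cube([762, 239, 168]);
  translate([0, 956, 672]) cube([762, 239, 168]);
  translate([0, 1195, 840]) cube([762, 239, 168]);
  translate([0, 1434, 1008]) cube([762, 239, 168]);
  translate([0, 1673, 1176]) cube([762, 239, 168]);
  translate([0, 1912, 1344]) cube([762, 239, 168]);
}
translate([202, 188, 702]) {
  cube([534, 397, 19]);
  translate([0, 0, 19]) cube([534, 19, 354]);
  translate([0, 378, 19]) cube([534, 19, 354]);
  translate([0, 19, 19]) cube([19, 359, 354]);
  translate([515, 19, 19]) cube([19, 359, 354]);
}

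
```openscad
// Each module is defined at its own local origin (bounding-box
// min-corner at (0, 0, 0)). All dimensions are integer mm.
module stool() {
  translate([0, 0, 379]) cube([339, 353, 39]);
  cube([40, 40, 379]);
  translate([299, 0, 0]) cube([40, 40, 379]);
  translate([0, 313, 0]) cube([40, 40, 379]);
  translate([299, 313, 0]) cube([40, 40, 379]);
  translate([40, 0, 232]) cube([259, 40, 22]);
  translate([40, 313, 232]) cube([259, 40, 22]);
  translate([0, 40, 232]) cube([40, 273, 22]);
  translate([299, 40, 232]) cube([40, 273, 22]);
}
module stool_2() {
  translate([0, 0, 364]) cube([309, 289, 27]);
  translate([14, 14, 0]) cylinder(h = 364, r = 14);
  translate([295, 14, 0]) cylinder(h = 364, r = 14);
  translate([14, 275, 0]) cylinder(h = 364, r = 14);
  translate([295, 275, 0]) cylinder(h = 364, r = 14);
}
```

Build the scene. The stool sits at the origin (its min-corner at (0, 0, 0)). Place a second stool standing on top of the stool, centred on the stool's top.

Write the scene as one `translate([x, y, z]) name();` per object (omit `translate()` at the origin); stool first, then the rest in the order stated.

stool();
translate([15, 32, 418]) stool_2();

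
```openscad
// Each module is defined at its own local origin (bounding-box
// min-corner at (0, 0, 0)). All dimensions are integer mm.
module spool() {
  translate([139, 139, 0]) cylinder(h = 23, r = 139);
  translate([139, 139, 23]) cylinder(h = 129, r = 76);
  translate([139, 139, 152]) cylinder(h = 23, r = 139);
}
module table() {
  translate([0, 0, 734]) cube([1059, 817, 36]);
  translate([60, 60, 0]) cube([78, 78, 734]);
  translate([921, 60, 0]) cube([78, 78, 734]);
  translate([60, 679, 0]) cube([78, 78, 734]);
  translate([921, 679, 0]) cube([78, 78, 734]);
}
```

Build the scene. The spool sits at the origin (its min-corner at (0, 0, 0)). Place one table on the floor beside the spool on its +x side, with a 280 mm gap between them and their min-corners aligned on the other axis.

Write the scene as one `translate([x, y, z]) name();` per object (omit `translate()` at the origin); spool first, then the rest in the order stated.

spool();
translate([558, 0, 0]) table();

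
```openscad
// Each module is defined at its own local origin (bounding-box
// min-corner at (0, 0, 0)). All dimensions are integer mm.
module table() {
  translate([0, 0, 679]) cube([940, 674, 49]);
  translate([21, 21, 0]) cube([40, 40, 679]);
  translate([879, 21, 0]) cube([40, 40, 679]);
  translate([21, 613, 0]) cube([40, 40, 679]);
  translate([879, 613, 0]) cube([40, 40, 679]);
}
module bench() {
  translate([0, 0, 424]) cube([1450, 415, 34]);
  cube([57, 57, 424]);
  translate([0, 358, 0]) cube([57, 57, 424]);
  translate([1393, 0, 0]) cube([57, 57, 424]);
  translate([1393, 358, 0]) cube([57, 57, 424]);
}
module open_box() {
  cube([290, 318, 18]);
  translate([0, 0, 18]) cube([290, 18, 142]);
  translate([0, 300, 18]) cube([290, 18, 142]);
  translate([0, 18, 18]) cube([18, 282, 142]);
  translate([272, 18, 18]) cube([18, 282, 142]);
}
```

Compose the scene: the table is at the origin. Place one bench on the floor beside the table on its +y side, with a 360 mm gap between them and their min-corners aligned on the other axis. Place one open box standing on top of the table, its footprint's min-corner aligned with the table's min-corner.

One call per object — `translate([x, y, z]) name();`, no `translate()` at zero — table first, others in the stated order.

table();
translate([0, 1034, 0]) bench();
translate([0, 0, 728]) open_box();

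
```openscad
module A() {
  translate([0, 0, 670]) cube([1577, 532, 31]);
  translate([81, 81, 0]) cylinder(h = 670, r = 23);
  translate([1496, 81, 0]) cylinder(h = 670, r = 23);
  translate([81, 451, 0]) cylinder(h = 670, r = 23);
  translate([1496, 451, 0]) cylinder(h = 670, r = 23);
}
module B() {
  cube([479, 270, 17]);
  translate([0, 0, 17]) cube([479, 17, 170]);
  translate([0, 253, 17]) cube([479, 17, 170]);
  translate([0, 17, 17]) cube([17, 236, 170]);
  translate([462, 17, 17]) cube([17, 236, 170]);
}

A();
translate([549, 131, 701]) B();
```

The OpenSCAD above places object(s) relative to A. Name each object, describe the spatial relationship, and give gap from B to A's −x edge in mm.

The open box's min-x is at 549; the table's min-x is 0; gap = 549 mm.

A is a table. B is an open box. The open box is on top of the table, centred. The gap from the open box to the table's −x edge is 549 mm.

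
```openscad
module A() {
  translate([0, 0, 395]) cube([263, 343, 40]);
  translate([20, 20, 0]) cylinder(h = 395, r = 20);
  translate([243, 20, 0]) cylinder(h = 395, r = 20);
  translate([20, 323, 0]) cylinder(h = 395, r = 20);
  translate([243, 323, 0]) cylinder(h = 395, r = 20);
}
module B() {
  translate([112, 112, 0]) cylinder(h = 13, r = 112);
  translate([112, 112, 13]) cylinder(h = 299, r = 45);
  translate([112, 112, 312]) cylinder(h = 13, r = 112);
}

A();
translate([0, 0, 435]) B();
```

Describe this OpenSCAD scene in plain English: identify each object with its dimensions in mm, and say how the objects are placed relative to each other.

A is a simple wooden stool: a rectangular seat 263 mm (x) by 343 mm (y), 40 mm thick, top face at z = 435 mm, on four round legs, each 40 mm in diameter. The legs rest on z = 0, each leg's axis is inset half a diameter from the nearest pair of seat edges (so the leg's bounding box is flush with the corner).

B is a spool: two coaxial disc flanges of radius 112 mm and thickness 13 mm, joined by a core cylinder of radius 45 mm and height 299 mm. The lower flange rests on z = 0 and the three cylinders share a vertical axis.

The spool is on top of the stool.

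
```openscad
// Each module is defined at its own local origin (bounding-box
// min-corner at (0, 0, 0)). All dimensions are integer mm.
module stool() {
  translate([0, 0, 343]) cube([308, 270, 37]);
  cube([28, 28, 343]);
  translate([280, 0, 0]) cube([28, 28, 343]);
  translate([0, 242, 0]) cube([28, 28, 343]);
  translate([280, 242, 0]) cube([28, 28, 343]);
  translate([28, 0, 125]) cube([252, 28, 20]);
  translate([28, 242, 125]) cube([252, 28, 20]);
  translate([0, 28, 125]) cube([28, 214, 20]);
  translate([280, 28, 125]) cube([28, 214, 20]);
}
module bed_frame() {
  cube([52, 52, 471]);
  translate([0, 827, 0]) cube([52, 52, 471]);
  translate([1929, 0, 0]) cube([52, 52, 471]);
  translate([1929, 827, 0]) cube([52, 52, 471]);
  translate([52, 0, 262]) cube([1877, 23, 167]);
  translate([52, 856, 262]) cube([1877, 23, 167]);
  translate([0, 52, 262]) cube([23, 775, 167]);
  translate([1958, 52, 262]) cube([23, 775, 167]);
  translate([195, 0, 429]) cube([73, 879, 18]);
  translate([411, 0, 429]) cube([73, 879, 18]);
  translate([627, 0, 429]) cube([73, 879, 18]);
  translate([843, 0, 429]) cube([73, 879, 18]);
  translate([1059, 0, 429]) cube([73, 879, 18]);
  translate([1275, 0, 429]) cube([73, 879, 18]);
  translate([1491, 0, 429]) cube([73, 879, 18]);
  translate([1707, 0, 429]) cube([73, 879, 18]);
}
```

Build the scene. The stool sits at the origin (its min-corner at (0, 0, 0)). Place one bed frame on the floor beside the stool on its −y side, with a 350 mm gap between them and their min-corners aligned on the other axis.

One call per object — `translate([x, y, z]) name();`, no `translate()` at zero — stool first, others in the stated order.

stool();
translate([0, -1229, 0]) bed_frame();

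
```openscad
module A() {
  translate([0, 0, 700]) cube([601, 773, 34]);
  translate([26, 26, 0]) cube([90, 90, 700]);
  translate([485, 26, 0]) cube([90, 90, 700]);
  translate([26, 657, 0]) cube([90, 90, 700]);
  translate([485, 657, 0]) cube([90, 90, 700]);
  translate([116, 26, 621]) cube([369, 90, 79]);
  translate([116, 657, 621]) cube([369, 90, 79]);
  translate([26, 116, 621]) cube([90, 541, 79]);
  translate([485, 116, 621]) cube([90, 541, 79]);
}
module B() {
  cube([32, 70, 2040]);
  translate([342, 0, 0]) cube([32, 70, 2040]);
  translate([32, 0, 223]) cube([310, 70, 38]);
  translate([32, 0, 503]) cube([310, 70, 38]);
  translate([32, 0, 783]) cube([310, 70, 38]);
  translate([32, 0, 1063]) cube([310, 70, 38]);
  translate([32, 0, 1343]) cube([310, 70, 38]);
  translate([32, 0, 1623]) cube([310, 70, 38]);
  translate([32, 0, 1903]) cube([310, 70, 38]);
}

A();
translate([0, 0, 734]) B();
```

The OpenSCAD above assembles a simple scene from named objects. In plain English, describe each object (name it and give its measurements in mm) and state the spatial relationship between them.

A is a table: top 601 mm (x) × 773 mm (y), 34 mm thick, upper face at z = 734 mm, on four 90×90 mm square legs, each inset 26 mm from the nearest pair of top edges, running from z = 0 to the bottom of the top. Four apron rails, 90 mm thick and 79 mm tall, run between adjacent legs with their top edges flush with the underside of the top and their outer faces flush with the legs' outer faces.

B is a straight ladder. Two 32×70 mm vertical rails, 2040 mm tall, stand 374 mm apart (outside-to-outside) with their front faces coplanar on the −y side. 7 rungs, each 70 mm deep and 38 mm tall, span between the inner faces of the rails, front faces flush with the rails. The lowest rung's underside is at z = 223 mm and rungs are spaced 280 mm apart (underside to underside).

The ladder is on top of the table.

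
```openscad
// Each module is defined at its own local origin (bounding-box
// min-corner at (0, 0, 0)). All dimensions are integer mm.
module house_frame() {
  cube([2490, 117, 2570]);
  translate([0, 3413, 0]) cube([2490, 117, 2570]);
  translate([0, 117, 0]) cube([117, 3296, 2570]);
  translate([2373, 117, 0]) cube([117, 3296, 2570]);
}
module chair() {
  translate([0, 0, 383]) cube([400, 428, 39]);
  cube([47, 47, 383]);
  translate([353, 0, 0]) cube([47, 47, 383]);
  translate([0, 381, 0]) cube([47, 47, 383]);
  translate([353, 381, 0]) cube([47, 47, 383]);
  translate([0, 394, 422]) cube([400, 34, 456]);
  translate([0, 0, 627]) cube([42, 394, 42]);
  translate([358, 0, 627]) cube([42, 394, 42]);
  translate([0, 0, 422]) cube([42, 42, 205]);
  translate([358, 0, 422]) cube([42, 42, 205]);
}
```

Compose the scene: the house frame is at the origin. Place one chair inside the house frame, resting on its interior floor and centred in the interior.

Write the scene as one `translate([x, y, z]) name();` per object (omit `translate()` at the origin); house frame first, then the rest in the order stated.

house_frame();
translate([1045, 1551, 0]) chair();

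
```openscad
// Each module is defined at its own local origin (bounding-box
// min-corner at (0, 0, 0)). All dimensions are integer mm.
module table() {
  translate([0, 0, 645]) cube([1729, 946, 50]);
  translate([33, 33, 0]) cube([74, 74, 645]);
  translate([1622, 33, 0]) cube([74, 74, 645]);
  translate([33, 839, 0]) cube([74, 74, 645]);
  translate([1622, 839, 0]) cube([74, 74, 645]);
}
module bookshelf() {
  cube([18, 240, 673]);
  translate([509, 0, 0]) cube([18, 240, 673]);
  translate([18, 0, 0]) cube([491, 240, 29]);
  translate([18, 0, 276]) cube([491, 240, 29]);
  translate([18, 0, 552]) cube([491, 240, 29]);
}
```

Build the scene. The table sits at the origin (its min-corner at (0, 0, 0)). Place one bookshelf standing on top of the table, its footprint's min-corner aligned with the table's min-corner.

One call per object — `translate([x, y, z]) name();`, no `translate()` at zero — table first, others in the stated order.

table();
translate([0, 0, 695]) bookshelf();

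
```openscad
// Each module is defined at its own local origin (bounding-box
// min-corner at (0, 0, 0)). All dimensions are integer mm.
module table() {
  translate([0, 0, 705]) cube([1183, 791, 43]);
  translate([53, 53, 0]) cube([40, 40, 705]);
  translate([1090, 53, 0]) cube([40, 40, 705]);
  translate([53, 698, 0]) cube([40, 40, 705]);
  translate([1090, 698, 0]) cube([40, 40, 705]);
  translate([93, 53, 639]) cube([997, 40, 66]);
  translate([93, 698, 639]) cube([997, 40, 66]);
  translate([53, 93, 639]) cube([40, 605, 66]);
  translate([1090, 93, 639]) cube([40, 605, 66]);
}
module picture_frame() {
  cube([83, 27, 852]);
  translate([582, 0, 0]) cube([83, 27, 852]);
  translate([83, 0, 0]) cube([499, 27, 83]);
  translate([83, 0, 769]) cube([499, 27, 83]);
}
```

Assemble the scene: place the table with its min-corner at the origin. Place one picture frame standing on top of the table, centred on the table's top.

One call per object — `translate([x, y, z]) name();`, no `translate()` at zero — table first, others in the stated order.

table();
translate([259, 382, 748]) picture_frame();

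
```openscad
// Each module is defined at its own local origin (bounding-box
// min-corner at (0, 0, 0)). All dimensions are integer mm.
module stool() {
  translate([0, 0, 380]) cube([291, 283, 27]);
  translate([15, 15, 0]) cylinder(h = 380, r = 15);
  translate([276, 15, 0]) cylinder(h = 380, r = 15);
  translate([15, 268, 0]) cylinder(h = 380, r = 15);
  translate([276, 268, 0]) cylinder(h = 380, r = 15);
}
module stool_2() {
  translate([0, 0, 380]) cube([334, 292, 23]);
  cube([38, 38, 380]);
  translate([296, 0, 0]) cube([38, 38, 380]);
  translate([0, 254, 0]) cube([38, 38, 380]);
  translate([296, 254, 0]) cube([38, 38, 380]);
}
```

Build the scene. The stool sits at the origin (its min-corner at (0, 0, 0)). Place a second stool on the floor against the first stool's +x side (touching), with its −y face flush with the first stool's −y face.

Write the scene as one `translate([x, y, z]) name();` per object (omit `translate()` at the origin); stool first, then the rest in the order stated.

stool();
translate([291, 0, 0]) stool_2();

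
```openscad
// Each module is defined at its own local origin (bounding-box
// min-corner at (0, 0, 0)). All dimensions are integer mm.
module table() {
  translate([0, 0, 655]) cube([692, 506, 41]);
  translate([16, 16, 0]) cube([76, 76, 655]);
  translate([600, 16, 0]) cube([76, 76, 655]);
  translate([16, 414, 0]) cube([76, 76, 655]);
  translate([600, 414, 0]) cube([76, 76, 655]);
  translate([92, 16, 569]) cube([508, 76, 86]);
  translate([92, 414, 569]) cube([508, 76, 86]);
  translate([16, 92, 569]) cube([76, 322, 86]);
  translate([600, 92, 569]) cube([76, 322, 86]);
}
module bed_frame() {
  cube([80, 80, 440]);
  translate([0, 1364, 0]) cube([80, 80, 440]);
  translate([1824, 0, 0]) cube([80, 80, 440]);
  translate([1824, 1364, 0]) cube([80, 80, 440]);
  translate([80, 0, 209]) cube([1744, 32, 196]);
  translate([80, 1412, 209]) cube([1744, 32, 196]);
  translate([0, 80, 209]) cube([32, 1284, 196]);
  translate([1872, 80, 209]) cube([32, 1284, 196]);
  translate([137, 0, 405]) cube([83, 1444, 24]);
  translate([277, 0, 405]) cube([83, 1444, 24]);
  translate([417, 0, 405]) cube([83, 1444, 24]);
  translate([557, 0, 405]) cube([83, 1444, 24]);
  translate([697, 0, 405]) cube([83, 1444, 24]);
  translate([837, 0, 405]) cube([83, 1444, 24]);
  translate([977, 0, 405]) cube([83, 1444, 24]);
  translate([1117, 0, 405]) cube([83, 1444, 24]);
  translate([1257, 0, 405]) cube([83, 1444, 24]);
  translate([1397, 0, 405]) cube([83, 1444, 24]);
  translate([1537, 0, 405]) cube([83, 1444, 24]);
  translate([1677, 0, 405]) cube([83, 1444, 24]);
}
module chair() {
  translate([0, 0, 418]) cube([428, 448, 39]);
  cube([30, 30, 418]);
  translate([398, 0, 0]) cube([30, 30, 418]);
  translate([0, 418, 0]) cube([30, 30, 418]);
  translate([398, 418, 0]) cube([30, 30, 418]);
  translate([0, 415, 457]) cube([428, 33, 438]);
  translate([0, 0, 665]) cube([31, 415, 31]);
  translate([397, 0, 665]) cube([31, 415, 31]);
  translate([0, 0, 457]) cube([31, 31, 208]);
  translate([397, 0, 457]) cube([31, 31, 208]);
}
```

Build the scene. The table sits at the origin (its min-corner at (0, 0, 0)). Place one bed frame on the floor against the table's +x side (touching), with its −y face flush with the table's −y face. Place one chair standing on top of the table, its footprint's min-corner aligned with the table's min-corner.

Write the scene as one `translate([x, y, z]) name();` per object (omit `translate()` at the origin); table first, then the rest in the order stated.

table();
translate([692, 0, 0]) bed_frame();
translate([0, 0, 696]) chair();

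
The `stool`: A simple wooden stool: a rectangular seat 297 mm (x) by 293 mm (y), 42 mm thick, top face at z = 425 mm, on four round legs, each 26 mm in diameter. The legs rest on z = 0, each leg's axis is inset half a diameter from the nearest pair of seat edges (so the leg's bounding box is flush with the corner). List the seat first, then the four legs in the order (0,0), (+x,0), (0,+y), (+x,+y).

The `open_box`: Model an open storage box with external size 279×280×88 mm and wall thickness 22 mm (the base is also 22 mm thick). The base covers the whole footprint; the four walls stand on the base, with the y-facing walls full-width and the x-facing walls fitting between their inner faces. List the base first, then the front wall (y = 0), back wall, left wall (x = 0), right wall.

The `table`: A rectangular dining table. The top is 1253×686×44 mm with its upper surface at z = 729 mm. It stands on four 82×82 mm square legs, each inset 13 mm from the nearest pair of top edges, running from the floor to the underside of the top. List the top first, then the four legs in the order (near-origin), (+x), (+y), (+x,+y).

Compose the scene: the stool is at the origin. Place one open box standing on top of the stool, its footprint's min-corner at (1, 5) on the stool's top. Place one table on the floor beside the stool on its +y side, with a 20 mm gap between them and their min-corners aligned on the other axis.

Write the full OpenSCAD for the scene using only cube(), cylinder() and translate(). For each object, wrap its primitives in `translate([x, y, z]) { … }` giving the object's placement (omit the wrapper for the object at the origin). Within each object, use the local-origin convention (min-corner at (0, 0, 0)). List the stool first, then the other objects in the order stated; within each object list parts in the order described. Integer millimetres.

translate([0, 0, 383]) cube([297, 293, 42]);
translate([13, 13, 0]) cylinder(h = 383, r = 13);
translate([284, 13, 0]) cylinder(h = 383, r = 13);
translate([13, 280, 0]) cylinder(h = 383, r = 13);
translate([284, 280, 0]) cylinder(h = 383, r = 13);
translate([1, 5, 425]) {
  cube([279, 280, 22]);
  translate([0, 0, 22]) cube([279, 22, 66]);
  translate([0, 258, 22]) cube([279, 22, 66]);
  translate([0, 22, 22]) cube([22, 236, 66]);
  translate([257, 22, 22]) cube([22, 236, 66]);
}
translate([0, 313, 0]) {
  translate([0, 0, 685]) cube([1253, 686, 44]);
  translate([13, 13, 0]) cube([82, 82, 685]);
  translate([1158, 13, 0]) cube([82, 82, 685]);
  translate([13, 591, 0]) cube([82, 82, 685]);
  translate([1158, 591, 0]) cube([82, 82, 685]);
}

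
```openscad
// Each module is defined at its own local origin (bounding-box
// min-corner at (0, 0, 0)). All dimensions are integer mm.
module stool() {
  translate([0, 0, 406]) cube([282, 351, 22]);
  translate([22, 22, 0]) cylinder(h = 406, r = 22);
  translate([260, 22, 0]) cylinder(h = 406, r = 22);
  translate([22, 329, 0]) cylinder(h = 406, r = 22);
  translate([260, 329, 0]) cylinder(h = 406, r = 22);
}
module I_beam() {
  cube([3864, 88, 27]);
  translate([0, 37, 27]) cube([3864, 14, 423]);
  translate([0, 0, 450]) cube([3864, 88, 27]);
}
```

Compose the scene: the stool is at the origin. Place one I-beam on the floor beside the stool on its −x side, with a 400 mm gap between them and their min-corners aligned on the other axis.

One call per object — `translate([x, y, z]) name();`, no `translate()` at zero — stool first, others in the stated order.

stool();
translate([-4264, 0, 0]) I_beam();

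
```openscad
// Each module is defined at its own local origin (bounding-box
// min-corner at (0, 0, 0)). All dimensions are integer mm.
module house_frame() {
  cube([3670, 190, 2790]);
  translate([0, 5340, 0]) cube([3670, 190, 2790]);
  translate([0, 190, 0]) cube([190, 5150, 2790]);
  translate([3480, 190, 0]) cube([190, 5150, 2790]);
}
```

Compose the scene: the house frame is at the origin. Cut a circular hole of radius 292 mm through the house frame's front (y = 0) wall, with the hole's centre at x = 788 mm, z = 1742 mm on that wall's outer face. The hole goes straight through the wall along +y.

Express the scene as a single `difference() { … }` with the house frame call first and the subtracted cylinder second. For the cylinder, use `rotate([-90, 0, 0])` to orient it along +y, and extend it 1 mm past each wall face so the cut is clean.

difference() {
  house_frame();
  translate([788, -1, 1742]) rotate([-90, 0, 0]) cylinder(h = 192, r = 292);
}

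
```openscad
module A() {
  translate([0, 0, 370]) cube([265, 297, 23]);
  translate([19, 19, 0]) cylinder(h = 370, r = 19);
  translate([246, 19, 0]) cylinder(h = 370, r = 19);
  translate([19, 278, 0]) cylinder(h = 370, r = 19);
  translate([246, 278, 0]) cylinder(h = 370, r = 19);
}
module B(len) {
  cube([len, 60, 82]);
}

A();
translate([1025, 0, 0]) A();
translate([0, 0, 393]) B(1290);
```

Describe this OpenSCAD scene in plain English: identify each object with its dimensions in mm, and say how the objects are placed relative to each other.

A is a four-legged stool. The seat is 265×297 mm, 23 mm thick, top at z = 393 mm. It stands on four round legs, each 38 mm in diameter, from z = 0 to the seat underside, each leg's axis is inset half a diameter from the nearest pair of seat edges (so the leg's bounding box is flush with the corner).

B is a rectangular beam 1290 mm long (x), 60 mm deep (y), 82 mm thick (z).

The beam spans the tops of two stools placed 760 mm apart, resting at z = 393 mm.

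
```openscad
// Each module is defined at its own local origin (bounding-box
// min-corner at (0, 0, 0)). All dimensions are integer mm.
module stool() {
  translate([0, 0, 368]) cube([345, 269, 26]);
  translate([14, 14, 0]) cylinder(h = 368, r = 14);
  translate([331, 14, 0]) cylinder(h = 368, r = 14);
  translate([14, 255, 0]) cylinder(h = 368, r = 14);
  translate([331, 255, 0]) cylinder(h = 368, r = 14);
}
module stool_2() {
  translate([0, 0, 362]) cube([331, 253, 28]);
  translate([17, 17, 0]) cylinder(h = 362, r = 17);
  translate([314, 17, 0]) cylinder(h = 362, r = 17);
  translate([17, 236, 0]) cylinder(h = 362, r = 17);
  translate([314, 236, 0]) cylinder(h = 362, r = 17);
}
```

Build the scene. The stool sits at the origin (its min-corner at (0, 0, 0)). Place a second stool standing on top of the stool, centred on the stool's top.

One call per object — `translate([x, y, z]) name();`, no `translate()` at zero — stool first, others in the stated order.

stool();
translate([7, 8, 394]) stool_2();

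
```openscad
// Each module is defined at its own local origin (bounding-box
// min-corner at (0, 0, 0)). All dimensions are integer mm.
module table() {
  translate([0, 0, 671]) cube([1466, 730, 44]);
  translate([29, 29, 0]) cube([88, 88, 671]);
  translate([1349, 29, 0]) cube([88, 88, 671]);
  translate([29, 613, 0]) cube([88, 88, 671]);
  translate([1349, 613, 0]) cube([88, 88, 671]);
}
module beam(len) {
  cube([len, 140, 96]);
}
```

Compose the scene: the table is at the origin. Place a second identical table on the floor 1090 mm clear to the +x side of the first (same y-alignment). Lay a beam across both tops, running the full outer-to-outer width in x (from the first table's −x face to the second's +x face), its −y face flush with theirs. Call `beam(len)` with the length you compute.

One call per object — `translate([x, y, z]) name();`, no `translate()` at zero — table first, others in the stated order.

table();
translate([2556, 0, 0]) table();
translate([0, 0, 715]) beam(4022);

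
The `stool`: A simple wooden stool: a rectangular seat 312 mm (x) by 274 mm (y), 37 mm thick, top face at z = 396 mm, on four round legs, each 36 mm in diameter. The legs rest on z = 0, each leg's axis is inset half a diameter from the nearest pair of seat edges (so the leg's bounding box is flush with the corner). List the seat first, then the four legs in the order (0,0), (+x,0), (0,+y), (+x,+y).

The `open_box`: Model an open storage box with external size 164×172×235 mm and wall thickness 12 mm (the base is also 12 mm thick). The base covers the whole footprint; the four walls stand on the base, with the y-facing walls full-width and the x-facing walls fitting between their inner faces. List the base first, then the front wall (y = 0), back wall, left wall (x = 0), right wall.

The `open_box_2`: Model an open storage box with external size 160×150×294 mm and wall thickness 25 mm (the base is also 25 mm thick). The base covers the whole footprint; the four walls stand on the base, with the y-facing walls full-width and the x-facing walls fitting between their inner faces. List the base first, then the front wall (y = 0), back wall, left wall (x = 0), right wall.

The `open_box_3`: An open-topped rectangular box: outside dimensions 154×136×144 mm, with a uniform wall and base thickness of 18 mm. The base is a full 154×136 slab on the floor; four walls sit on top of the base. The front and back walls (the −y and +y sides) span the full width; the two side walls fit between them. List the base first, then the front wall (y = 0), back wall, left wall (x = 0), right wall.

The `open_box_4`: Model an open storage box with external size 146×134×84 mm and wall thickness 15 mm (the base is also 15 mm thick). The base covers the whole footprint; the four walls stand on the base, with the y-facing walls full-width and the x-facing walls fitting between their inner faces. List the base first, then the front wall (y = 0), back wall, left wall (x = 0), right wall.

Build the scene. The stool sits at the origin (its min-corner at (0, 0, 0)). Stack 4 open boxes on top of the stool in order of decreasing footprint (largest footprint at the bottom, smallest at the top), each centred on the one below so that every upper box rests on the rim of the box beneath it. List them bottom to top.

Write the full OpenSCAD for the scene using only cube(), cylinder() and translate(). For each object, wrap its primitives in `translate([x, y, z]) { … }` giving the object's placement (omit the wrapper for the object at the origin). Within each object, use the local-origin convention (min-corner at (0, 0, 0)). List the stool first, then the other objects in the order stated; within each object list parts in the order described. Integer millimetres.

translate([0, 0, 359]) cube([312, 274, 37]);
translate([18, 18, 0]) cylinder(h = 359, r = 18);
translate([294, 18, 0]) cylinder(h = 359, r = 18);
translate([18, 256, 0]) cylinder(h = 359, r = 18);
translate([294, 256, 0]) cylinder(h = 359, r = 18);
translate([74, 51, 396]) {
  cube([164, 172, 12]);
  translate([0, 0, 12]) cube([164, 12, 223]);
  translate([0, 160, 12]) cube([164, 12, 223]);
  translate([0, 12, 12]) cube([12, 148, 223]);
  translate([152, 12, 12]) cube([12, 148, 223]);
}
translate([76, 62, 631]) {
  cube([160, 150, 25]);
  translate([0, 0, 25]) cube([160, 25, 269]);
  translate([0, 125, 25]) cube([160, 25, 269]);
  translate([0, 25, 25]) cube([25, 100, 269]);
  translate([135, 25, 25]) cube([25, 100, 269]);
}
translate([79, 69, 925]) {
  cube([154, 136, 18]);
  translate([0, 0, 18]) cube([154, 18, 126]);
  translate([0, 118, 18]) cube([154, 18, 126]);
  translate([0, 18, 18]) cube([18, 100, 126]);
  translate([136, 18, 18]) cube([18, 100, 126]);
}
translate([83, 70, 1069]) {
  cube([146, 134, 15]);
  translate([0, 0, 15]) cube([146, 15, 69]);
  translate([0, 119, 15]) cube([146, 15, 69]);
  translate([0, 15, 15]) cube([15, 104, 69]);
  translate([131, 15, 15]) cube([15, 104, 69]);
}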